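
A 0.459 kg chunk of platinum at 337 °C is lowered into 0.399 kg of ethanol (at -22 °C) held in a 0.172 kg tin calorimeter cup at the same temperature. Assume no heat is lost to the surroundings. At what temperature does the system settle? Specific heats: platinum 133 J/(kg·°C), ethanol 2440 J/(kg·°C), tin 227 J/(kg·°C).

T_f ≈ -1.6 °C

Net heat exchanged in the isolated system is zero:
0.459·133·(T − 337) + 0.399·2440·(T − (-22)) + 0.172·227·(T − (-22)) = 0
(61.05 + 973.56 + 39.04) T = 61.05·337 + 973.56·(-22) + 39.04·(-22)
T ≈ -1.59 °C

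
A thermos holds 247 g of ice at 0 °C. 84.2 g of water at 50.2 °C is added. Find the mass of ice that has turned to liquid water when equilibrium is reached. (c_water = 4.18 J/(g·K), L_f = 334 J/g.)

Cooling the water to 0 °C releases 84.2×4.18×50.2 = 17668 J.
To melt every bit of ice: 247×334 = 82498 J.
17668 J < 82498 J, so only part of the ice melts and the system sits at 0 °C.
Mass melted = 17668/334 ≈ 52.9 g.

m_melted ≈ 52.9 g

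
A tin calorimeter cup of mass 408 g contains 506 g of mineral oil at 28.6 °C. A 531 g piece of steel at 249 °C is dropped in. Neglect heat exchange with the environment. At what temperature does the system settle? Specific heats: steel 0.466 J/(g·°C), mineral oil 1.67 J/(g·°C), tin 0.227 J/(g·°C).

T_f ≈ 74.6 °C

Net heat exchanged in the isolated system is zero:
531×0.466×(T − 249) + 506×1.67×(T − 28.6) + 408×0.227×(T − 28.6) = 0
247.45(T − 249) + 845.02(T − 28.6) + 92.62(T − 28.6) = 0
(247.45 + 845.02 + 92.62) T = 247.45×249 + 845.02×28.6 + 92.62×28.6
T = 88430/1185.1 ≈ 74.62 °C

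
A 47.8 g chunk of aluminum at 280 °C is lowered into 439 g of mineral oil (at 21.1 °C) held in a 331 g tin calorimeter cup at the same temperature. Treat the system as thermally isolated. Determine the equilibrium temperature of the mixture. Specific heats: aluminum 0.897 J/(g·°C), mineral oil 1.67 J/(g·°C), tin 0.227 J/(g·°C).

T_f ≈ 34.1 °C

Let T be the final temperature. ΣQ_i = 0:
47.8·0.897·(T − 280) + 439·1.67·(T − 21.1) + 331·0.227·(T − 21.1) = 0
42.88(T − 280) + 733.13(T − 21.1) + 75.14(T − 21.1) = 0
851.14 T = 29060
T = 29060 / 851.14 = 34.1 °C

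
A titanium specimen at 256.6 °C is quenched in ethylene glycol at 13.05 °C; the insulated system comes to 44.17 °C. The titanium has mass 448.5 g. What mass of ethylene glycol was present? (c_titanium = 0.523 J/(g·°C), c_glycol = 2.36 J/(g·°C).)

m ≈ 678 g

|Q_titanium| = |Q_glycol|:
448.5·0.523·(256.6 − 44.17) = m·2.36·(44.17 − 13.05)
73.44 m = 49829  ⇒  m ≈ 678.5 g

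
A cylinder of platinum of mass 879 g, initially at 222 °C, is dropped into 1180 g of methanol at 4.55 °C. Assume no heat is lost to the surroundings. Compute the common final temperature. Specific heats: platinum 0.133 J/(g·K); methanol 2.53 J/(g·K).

Heat lost by the platinum equals heat gained by the methanol:
879*0.133*(222 − T) = 1180*2.53*(T − 4.55)
116.91(222 − T) = 2985.4(T − 4.55)
3102.3 T = 39537  ⇒  T ≈ 12.74 °C

T_f ≈ 12.7 °C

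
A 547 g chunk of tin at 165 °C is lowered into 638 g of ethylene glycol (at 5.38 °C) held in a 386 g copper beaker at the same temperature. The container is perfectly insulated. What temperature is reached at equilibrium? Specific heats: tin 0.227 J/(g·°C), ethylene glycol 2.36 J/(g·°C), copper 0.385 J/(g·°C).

T_f ≈ 16.5 °C

Let T be the final temperature. ΣQ_i = 0:
547*0.227*(T − 165) + 638*2.36*(T − 5.38) + 386*0.385*(T − 5.38) = 0
1778.5 T = 29388
T = 29388 / 1778.5 = 16.5 °C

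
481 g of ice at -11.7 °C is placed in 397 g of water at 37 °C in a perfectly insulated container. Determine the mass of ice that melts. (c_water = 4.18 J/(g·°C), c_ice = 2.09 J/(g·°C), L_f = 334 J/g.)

Water can give up m c ΔT = 397×4.18×37 = 61400 J before reaching 0 °C.
Of that, 481×2.09×11.7 = 11762 J goes to bring the ice to 0 °C, leaving 49638 J.
To melt every bit of ice: 481×334 = 160654 J.
Since 49638 < 160654 J, not all the ice melts; equilibrium is at 0 °C.
m_melt = 49638 / L_f = 148.6 g.

m_melted ≈ 149 g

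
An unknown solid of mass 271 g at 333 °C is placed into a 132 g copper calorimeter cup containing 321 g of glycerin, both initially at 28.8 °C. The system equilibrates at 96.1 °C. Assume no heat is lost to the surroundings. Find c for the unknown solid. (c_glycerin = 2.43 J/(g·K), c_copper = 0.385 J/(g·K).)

c ≈ 0.871 J/(g·K)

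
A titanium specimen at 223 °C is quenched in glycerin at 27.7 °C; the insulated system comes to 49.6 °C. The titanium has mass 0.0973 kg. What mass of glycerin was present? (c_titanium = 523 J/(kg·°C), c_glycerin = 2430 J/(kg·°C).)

Energy conservation, ΣQ = 0:
0.0973×523×(49.6 − 223) + m×2430×(49.6 − 27.7) = 0
53217 m = 8824
m = 8824/53217 ≈ 0.1658 kg

m ≈ 0.166 kg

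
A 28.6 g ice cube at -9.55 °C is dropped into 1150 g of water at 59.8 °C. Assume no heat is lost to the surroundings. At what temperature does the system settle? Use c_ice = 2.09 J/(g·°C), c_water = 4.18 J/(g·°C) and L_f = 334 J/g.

T_f ≈ 56.3 °C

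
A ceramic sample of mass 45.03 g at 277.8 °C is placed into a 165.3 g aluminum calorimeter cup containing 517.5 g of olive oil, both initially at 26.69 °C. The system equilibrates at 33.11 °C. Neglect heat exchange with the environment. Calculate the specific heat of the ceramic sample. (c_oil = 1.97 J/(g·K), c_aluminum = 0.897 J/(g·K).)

c ≈ 0.68 J/(g·K)

Heat gained plus heat lost sum to zero:
45.03×c×(33.11 − 277.8) + 517.5×1.97×(33.11 − 26.69) + 165.3×0.897×(33.11 − 26.69) = 0
-11018 c = -7496.9
c = -7496.9/-11018 ≈ 0.6804 J/(g·K)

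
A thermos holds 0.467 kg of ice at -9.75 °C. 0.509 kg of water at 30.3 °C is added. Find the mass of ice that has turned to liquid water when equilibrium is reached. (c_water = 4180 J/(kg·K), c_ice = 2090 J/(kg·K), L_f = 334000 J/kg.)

m_melted ≈ 0.165 kg

Water can give up m c ΔT = 0.509×4180×30.3 = 64467 J before reaching 0 °C.
Warming the ice to 0 °C takes 0.467×2090×9.75 = 9516.3 J, leaving 54951 J for melting.
To melt every bit of ice: 0.467×334000 = 155978 J.
54951 J < 155978 J, so only part of the ice melts and the system sits at 0 °C.
m_melt = 54951 / L_f = 0.1645 kg.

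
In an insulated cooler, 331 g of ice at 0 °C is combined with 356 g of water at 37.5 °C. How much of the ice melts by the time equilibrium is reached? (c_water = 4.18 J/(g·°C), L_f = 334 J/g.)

m_melted ≈ 167 g

Heat available from the water dropping to 0 °C: 356×4.18×37.5 = 55803 J.
Melting all 331 g of ice would need 331×334 = 110554 J.
That's not enough to melt it all — equilibrium is at 0 °C with ice remaining.
m_melted×334 = 55803  ⇒  m_melted ≈ 167.1 g.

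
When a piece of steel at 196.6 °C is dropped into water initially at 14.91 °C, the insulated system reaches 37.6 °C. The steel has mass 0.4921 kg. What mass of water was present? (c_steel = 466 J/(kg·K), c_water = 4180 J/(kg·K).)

m ≈ 0.384 kg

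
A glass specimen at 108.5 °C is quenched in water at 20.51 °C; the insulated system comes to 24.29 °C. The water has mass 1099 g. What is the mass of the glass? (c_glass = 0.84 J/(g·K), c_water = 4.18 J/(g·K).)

m ≈ 245 g

Heat lost by the glass = heat gained by the water:
m×0.84×(108.5 − 24.29) = 1099×4.18×(24.29 − 20.51)
70.74 m = 17365  ⇒  m ≈ 245.5 g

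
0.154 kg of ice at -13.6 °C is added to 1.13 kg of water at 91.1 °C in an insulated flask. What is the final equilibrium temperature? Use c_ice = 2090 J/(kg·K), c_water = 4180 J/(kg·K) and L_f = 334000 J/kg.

T_f ≈ 69.8 °C

Heat gained plus heat lost sum to zero:
ice -13.6→0 °C: 0.154·2090·13.6 = 4377.3; latent heat to melt: 0.154·334000 = 51436; meltwater 0→T: 0.154·4180·T = 643.72 T; water cools: 1.13·4180·(T − 91.1) = 4723.4(T − 91.1)
5367.1 T = 430302 − 55813 = 374488
T ≈ 69.77 °C — above 0 °C, consistent with complete melting.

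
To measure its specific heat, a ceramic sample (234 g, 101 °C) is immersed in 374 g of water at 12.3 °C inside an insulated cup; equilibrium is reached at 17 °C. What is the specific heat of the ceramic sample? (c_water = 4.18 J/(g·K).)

Taking heat into each body as positive, Σ m c ΔT = 0:
234×c×(17 − 101) + 374×4.18×(17 − 12.3) = 0
-19656 c = -7347.6
c = -7347.6/-19656 ≈ 0.3738 J/(g·K)

c ≈ 0.374 J/(g·K)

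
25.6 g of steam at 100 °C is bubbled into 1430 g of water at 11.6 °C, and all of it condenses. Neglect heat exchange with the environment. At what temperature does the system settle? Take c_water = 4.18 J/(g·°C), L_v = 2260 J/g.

T_f ≈ 22.7 °C

Taking heat into each body as positive, Σ m c ΔT = 0:
latent heat released on condensation: 25.6·2260 = 57856
  condensate cools 100→T: 25.6·4.18·(T − 100) = 107.01(T − 100)
  water warms: 1430·4.18·(T − 11.6) = 5977.4(T − 11.6)
6084.4 T = 57856 + 10701 + 69338 = 137895
T ≈ 22.66 °C (< 100 °C, so full condensation is consistent).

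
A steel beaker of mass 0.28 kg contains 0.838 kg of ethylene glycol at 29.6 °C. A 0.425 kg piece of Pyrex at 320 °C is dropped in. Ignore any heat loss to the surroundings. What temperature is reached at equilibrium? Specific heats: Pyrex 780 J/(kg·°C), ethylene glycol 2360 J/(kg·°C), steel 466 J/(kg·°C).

T_f is the heat-capacity-weighted average of the initial temperatures:
T_f = (331.5·320 + 1977.7·29.6 + 130.48·29.6) / (331.5 + 1977.7 + 130.48)
    = 168482 / 2439.7 ≈ 69.06 °C

T_f ≈ 69.1 °C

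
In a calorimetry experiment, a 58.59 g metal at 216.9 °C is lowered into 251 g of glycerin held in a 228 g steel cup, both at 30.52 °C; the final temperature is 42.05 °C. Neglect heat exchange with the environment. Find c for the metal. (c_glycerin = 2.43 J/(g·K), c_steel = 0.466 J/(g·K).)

c ≈ 0.806 J/(g·K)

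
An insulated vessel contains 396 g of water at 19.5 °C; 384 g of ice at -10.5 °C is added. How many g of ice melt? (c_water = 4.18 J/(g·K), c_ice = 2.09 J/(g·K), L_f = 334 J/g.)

Water can give up m c ΔT = 396×4.18×19.5 = 32278 J before reaching 0 °C.
Warming the ice to 0 °C takes 384×2.09×10.5 = 8426.9 J, leaving 23851 J for melting.
Fully melting the ice requires m_ice L_f = 384×334 = 128256 J.
That's not enough to melt it all — equilibrium is at 0 °C with ice remaining.
m_melt = 23851 / L_f = 71.41 g.

m_melted ≈ 71.4 g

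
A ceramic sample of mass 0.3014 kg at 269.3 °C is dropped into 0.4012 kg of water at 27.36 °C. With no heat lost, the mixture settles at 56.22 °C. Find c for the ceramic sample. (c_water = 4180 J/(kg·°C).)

c ≈ 754 J/(kg·°C)

Heat lost by the ceramic sample = heat gained by the water:
0.3014×c×(269.3 − 56.22) = 0.4012×4180×(56.22 − 27.36)
64.22 c = 48399  ⇒  c ≈ 753.6 J/(kg·°C)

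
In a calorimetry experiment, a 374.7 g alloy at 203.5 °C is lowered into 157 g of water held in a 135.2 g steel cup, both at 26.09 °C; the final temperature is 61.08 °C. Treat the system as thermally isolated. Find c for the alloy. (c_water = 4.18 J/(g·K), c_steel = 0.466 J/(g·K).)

c ≈ 0.472 J/(g·K)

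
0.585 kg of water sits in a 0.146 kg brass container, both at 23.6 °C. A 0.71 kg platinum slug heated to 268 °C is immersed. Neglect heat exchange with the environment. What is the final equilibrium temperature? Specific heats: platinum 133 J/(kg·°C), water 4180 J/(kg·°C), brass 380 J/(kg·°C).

Net heat exchanged in the isolated system is zero:
0.71*133*(T − 268) + 0.585*4180*(T − 23.6) + 0.146*380*(T − 23.6) = 0
94.43(T − 268) + 2445.3(T − 23.6) + 55.48(T − 23.6) = 0
2595.2 T = 84326
T = 84326/2595.2 ≈ 32.49 °C

T_f ≈ 32.5 °C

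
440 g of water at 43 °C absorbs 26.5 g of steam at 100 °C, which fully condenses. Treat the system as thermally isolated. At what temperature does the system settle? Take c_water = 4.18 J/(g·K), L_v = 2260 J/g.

T_f ≈ 77.0 °C

Net heat exchanged in the isolated system is zero:
steam→water at 100 °C releases m L_v = 26.5·2260 = 59890; condensed water 100 °C→T: 110.77(T − 100); water warms: 440·4.18·(T − 43) = 1839.2(T − 43)
1950 T = 59890 + 11077 + 79086 = 150053
T ≈ 76.95 °C, under the boiling point, so the assumption holds.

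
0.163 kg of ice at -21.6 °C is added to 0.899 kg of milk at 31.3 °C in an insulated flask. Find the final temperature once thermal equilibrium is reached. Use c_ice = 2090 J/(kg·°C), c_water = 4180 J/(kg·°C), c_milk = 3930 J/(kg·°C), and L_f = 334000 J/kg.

T_f ≈ 11.6 °C

Setting the total heat transfer to zero:
warm ice to 0 °C: 0.163×2090×(0 − (-21.6)) = 7358.5
  latent heat to melt: 0.163×334000 = 54442
  warm the meltwater: 681.34 T
  milk cools: 0.899×3930×(T − 31.3) = 3533.1(T − 31.3)
4214.4 T = 110585 − 61800 = 48785
T ≈ 11.58 °C. Since T > 0 °C, the all-ice-melts assumption holds.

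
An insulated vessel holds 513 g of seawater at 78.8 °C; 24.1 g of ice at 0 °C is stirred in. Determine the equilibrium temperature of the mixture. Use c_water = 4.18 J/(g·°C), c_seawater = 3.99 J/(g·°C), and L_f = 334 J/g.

T_f ≈ 71.4 °C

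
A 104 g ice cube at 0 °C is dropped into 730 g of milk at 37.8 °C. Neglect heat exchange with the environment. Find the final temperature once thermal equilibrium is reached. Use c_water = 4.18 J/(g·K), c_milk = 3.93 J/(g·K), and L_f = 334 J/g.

T_f ≈ 22.3 °C

Taking heat into each body as positive, Σ m c ΔT = 0:
fusion: m_ice L_f = 104·334 = 34736
  warm the meltwater: 434.72 T
  milk: 2868.9(T − 37.8)
3303.6 T = 108444 − 34736 = 73708
T ≈ 22.31 °C. Since T > 0 °C, the all-ice-melts assumption holds.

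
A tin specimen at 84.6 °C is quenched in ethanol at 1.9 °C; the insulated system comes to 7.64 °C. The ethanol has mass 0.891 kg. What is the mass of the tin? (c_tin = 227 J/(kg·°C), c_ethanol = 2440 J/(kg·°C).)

m ≈ 0.714 kg

Heat gained plus heat lost sum to zero:
m×227×(7.64 − 84.6) + 0.891×2440×(7.64 − 1.9) = 0
-17470 m = -12479
m = -12479/-17470 ≈ 0.7143 kg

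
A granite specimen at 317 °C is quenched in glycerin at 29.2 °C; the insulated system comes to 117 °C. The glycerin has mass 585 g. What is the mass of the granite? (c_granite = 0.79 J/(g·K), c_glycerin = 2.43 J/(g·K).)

Conservation of energy gives ΣQ = 0:
m×0.79×(117 − 317) + 585×2.43×(117 − 29.2) = 0
-158 m = -124812
m = -124812/-158 ≈ 789.9 g

m ≈ 790 g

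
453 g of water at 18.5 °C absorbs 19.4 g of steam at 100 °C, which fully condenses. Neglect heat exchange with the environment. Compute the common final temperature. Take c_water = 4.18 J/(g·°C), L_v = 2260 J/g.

T_f ≈ 44.1 °C

Heat gained plus heat lost sum to zero:
latent heat released on condensation: 19.4×2260 = 43844
  condensate cools 100→T: 19.4×4.18×(T − 100) = 81.09(T − 100)
  original water: 1893.5(T − 18.5)
1974.6 T = 43844 + 8109.2 + 35030 = 86984
T ≈ 44.05 °C — below 100 °C, confirming all the steam condensed.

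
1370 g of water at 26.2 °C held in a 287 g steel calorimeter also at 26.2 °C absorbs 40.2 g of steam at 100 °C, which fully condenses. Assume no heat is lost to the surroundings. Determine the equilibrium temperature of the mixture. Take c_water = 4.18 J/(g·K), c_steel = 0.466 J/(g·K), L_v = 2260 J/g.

T_f ≈ 43.3 °C

Net heat exchanged in the isolated system is zero:
condense steam: −40.2×2260 = −90852
  condensate cools 100→T: 40.2×4.18×(T − 100) = 168.04(T − 100)
  original water: 5726.6(T − 26.2)
  steel cup: 287×0.466×(T − 26.2) = 133.74(T − 26.2)
6028.4 T = 90852 + 16804 + 153541 = 261197
T ≈ 43.33 °C, under the boiling point, so the assumption holds.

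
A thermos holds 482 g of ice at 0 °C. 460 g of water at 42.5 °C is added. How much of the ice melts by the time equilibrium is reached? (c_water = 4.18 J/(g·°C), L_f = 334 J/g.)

m_melted ≈ 245 g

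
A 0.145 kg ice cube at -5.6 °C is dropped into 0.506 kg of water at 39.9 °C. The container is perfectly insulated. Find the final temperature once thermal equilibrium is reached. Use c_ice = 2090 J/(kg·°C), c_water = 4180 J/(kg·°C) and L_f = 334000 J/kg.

Taking heat into each body as positive, Σ m c ΔT = 0:
warm ice to 0 °C: 0.145×2090×(0 − (-5.6)) = 1697.1
  fusion: m_ice L_f = 0.145×334000 = 48430
  meltwater 0→T: 0.145×4180×T = 606.1 T
  water: 2115.1(T − 39.9)
2721.2 T = 84392 − 50127 = 34265
T ≈ 12.59 °C. Since T > 0 °C, the all-ice-melts assumption holds.

T_f ≈ 12.6 °C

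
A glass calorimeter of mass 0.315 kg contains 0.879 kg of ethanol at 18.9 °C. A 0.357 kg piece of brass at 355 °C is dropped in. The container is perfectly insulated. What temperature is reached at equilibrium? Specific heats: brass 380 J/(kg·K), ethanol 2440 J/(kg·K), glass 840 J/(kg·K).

Heat gained plus heat lost sum to zero:
0.357*380*(T − 355) + 0.879*2440*(T − 18.9) + 0.315*840*(T − 18.9) = 0
135.66(T − 355) + 2144.8(T − 18.9) + 264.6(T − 18.9) = 0
2545 T = 93696
T = 93696/2545 ≈ 36.82 °C

T_f ≈ 36.8 °C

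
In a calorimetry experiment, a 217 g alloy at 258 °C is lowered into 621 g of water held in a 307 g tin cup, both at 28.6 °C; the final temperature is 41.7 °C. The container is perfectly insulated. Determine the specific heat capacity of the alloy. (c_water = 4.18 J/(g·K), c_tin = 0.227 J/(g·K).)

c ≈ 0.744 J/(g·K)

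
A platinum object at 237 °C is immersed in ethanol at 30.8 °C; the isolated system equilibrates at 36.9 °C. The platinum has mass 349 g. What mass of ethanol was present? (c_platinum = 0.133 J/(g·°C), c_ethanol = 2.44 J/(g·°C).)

m ≈ 624 g

Heat gained plus heat lost sum to zero:
349×0.133×(36.9 − 237) + m×2.44×(36.9 − 30.8) = 0
14.88 m = 9288
m = 9288/14.88 ≈ 624 g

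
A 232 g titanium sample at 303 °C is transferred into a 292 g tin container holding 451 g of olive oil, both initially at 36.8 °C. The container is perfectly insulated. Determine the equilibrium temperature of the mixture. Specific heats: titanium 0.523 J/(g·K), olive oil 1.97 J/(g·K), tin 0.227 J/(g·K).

T_f ≈ 66.8 °C

Energy conservation, ΣQ = 0:
232*0.523*(T − 303) + 451*1.97*(T − 36.8) + 292*0.227*(T − 36.8) = 0
(121.34 + 888.47 + 66.28) T = 121.34*303 + 888.47*36.8 + 66.28*36.8
T ≈ 66.82 °C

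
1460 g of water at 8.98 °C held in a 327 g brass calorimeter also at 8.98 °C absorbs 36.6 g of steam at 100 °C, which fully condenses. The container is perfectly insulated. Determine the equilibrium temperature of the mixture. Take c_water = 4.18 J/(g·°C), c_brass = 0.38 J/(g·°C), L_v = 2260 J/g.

Setting the total heat transfer to zero:
latent heat released on condensation: 36.6·2260 = 82716; condensed water 100 °C→T: 152.99(T − 100); water warms: 1460·4.18·(T − 8.98) = 6102.8(T − 8.98); cup: 124.26(T − 8.98)
6380 T = 82716 + 15299 + 55919 = 153934
T ≈ 24.13 °C (< 100 °C, so full condensation is consistent).

T_f ≈ 24.1 °C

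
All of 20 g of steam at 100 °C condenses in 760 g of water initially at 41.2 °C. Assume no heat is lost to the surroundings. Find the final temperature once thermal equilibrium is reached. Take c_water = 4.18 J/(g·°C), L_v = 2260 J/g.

T_f ≈ 56.6 °C

Setting the total heat transfer to zero:
condense steam: −20·2260 = −45200; condensed water 100 °C→T: 83.6(T − 100); water warms: 760·4.18·(T − 41.2) = 3176.8(T − 41.2)
3260.4 T = 45200 + 8360 + 130884 = 184444
T ≈ 56.57 °C (< 100 °C, so full condensation is consistent).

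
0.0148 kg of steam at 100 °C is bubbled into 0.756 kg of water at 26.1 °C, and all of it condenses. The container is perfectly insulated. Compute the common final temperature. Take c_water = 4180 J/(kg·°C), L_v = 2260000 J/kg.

T_f ≈ 37.9 °C

Energy balance with sensible and latent terms:
steam→water at 100 °C releases m L_v = 0.0148·2260000 = 33448; condensate cools 100→T: 0.0148·4180·(T − 100) = 61.86(T − 100); original water: 3160.1(T − 26.1)
3221.9 T = 33448 + 6186.4 + 82478 = 122112
T ≈ 37.90 °C, under the boiling point, so the assumption holds.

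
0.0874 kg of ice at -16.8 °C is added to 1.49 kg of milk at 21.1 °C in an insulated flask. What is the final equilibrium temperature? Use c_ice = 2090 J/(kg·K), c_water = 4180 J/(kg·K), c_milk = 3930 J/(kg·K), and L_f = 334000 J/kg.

T_f ≈ 14.7 °C

Energy balance with sensible and latent terms:
ice -16.8→0 °C: 0.0874×2090×16.8 = 3068.8
  latent heat to melt: 0.0874×334000 = 29192
  meltwater 0→T: 0.0874×4180×T = 365.33 T
  milk: 5855.7(T − 21.1)
6221 T = 123555 − 32260 = 91295
T ≈ 14.68 °C — above 0 °C, consistent with complete melting.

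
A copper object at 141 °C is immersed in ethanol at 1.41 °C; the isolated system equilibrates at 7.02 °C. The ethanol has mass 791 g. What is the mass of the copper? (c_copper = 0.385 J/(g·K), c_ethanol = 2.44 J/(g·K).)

m ≈ 210 g

Taking heat into each body as positive, Σ m c ΔT = 0:
m·0.385·(7.02 − 141) + 791·2.44·(7.02 − 1.41) = 0
-51.58 m = -10828
m = -10828/-51.58 ≈ 209.9 g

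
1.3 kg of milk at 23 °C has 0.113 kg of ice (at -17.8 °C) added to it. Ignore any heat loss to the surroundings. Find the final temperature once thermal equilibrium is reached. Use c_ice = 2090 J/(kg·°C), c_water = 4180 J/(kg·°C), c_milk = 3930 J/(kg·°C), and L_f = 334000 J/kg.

T_f ≈ 13.5 °C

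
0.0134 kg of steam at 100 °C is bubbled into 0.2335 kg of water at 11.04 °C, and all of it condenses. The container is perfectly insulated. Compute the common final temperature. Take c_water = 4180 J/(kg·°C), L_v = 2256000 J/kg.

Conservation of energy gives ΣQ = 0:
steam→water at 100 °C releases m L_v = 0.0134×2256000 = 30230
  condensed water 100 °C→T: 56.01(T − 100)
  original water: 976.03(T − 11.04)
1032 T = 30230 + 5601.2 + 10775 = 46607
T ≈ 45.16 °C, under the boiling point, so the assumption holds.

T_f ≈ 45.2 °C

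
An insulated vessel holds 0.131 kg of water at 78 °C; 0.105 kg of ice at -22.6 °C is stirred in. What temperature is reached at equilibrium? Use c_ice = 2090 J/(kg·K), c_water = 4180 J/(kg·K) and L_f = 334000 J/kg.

T_f ≈ 2.7 °C

Net heat exchanged in the isolated system is zero:
ice -22.6→0 °C: 0.105·2090·22.6 = 4959.6; melt ice: 0.105·334000 = 35070; warm the meltwater: 438.9 T; water cools: 0.131·4180·(T − 78) = 547.58(T − 78)
986.48 T = 42711 − 40030 = 2681.7
T ≈ 2.72 °C — above 0 °C, consistent with complete melting.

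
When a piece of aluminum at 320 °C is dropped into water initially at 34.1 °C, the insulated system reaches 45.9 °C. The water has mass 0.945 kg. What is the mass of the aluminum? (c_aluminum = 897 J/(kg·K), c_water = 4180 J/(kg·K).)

m ≈ 0.19 kg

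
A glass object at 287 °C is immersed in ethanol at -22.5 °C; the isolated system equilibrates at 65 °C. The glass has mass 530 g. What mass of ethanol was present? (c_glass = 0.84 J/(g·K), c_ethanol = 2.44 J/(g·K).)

Net heat exchanged in the isolated system is zero:
530·0.84·(65 − 287) + m·2.44·(65 − (-22.5)) = 0
213.5 m = 98834
m = 98834/213.5 ≈ 462.9 g

m ≈ 463 g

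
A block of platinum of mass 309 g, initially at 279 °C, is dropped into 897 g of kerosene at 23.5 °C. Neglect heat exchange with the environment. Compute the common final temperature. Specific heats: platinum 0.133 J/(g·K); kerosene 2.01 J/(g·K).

T_f ≈ 29.2 °C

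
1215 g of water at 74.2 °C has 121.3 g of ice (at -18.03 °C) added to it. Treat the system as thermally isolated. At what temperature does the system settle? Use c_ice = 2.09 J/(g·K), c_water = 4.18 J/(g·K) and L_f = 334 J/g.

T_f ≈ 59.4 °C

Energy balance with sensible and latent terms:
warm ice to 0 °C: 121.3×2.09×(0 − (-18.03)) = 4570.9; melt ice: 121.3×334 = 40514; meltwater 0→T: 121.3×4.18×T = 507.03 T; water: 5078.7(T − 74.2)
5585.7 T = 376840 − 45085 = 331754
T ≈ 59.39 °C. Since T > 0 °C, the all-ice-melts assumption holds.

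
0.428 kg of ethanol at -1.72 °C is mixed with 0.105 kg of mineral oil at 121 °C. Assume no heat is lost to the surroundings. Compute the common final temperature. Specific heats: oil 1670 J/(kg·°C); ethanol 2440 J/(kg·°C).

T_f ≈ 15.9 °C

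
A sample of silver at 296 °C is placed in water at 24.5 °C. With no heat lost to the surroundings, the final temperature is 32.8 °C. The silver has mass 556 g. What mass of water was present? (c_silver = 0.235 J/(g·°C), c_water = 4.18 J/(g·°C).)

m ≈ 991 g

Taking heat into each body as positive, Σ m c ΔT = 0:
556·0.235·(32.8 − 296) + m·4.18·(32.8 − 24.5) = 0
34.69 m = 34390
m = 34390/34.69 ≈ 991.2 g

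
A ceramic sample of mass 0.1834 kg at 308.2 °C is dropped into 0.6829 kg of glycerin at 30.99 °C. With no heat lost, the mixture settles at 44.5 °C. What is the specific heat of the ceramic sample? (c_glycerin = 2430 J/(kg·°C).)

c ≈ 464 J/(kg·°C)

Energy conservation, ΣQ = 0:
0.1834·c·(44.5 − 308.2) + 0.6829·2430·(44.5 − 30.99) = 0
-48.36 c = -22419
c = -22419/-48.36 ≈ 463.6 J/(kg·°C)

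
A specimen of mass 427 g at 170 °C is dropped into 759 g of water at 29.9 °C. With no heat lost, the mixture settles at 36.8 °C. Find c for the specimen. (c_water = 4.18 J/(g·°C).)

Heat lost by the specimen = heat gained by the water:
427×c×(170 − 36.8) = 759×4.18×(36.8 − 29.9)
56876 c = 21891  ⇒  c ≈ 0.3849 J/(g·°C)

c ≈ 0.385 J/(g·°C)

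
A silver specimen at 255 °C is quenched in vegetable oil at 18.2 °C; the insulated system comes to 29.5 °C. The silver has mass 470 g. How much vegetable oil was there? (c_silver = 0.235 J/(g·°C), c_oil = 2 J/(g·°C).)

m ≈ 1100 g

Heat lost by the silver = heat gained by the oil:
470·0.235·(255 − 29.5) = m·2·(29.5 − 18.2)
22.6 m = 24906  ⇒  m ≈ 1102 g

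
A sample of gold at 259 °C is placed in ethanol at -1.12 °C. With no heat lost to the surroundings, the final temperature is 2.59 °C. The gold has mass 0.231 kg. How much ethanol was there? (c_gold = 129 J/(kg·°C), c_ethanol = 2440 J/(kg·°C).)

Heat lost by the gold = heat gained by the ethanol:
0.231×129×(259 − 2.59) = m×2440×(2.59 − (-1.12))
9052.4 m = 7640.8  ⇒  m ≈ 0.8441 kg

m ≈ 0.844 kg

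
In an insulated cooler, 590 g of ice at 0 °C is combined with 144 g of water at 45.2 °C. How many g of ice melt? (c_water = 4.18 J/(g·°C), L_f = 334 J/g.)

Heat available from the water dropping to 0 °C: 144·4.18·45.2 = 27207 J.
Melting all 590 g of ice would need 590·334 = 197060 J.
That's not enough to melt it all — equilibrium is at 0 °C with ice remaining.
m_melt = 27207 / L_f = 81.46 g.

m_melted ≈ 81.5 g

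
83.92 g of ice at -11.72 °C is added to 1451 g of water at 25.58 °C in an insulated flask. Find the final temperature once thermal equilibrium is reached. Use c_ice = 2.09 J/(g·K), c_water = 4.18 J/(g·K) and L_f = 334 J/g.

T_f ≈ 19.5 °C

Heat gained plus heat lost sum to zero:
warm ice to 0 °C: 83.92×2.09×(0 − (-11.72)) = 2055.6; latent heat to melt: 83.92×334 = 28029; meltwater 0→T: 83.92×4.18×T = 350.79 T; water cools: 1451×4.18×(T − 25.58) = 6065.2(T − 25.58)
6416 T = 155147 − 30085 = 125062
T ≈ 19.49 °C. Since T > 0 °C, the all-ice-melts assumption holds.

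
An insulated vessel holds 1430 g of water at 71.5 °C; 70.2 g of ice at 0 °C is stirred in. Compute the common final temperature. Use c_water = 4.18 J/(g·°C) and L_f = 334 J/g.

Setting the total heat transfer to zero:
latent heat to melt: 70.2·334 = 23447
  meltwater 0→T: 70.2·4.18·T = 293.44 T
  water cools: 1430·4.18·(T − 71.5) = 5977.4(T − 71.5)
6270.8 T = 427384 − 23447 = 403937
T ≈ 64.42 °C — above 0 °C, consistent with complete melting.

T_f ≈ 64.4 °C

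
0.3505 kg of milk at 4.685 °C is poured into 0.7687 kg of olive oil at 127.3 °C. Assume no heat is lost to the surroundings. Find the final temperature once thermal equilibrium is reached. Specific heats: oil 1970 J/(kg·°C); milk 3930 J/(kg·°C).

T_f ≈ 68.9 °C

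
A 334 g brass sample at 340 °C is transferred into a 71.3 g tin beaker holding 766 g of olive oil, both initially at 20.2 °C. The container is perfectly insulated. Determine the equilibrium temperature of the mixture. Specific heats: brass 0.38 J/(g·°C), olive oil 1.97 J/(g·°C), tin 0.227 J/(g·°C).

T_f ≈ 44.8 °C

Heat gained plus heat lost sum to zero:
334×0.38×(T − 340) + 766×1.97×(T − 20.2) + 71.3×0.227×(T − 20.2) = 0
126.92(T − 340) + 1509(T − 20.2) + 16.19(T − 20.2) = 0
(126.92 + 1509 + 16.19) T = 126.92×340 + 1509×20.2 + 16.19×20.2
T = 73962 / 1652.1 = 44.8 °C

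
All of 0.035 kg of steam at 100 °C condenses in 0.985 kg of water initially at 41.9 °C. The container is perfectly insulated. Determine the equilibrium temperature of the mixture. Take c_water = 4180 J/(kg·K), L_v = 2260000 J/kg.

Sum of m c ΔT and latent-heat terms is zero:
latent heat released on condensation: 0.035·2260000 = 79100; condensate cools 100→T: 0.035·4180·(T − 100) = 146.3(T − 100); original water: 4117.3(T − 41.9)
4263.6 T = 79100 + 14630 + 172515 = 266245
T ≈ 62.45 °C (< 100 °C, so full condensation is consistent).

T_f ≈ 62.4 °C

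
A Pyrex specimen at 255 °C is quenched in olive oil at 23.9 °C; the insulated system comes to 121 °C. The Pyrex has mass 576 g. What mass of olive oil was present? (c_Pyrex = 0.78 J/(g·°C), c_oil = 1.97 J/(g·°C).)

|Q_Pyrex| = |Q_oil|:
576·0.78·(255 − 121) = m·1.97·(121 − 23.9)
191.29 m = 60204  ⇒  m ≈ 314.7 g

m ≈ 315 g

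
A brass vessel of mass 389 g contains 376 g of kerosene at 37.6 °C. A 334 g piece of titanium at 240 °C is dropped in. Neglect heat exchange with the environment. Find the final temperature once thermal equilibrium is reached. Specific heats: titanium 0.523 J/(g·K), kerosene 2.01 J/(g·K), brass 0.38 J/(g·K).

T_f ≈ 70.4 °C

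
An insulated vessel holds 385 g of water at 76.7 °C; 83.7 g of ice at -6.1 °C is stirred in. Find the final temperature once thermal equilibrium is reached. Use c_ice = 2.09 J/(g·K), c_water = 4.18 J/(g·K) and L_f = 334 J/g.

T_f ≈ 48.2 °C

Energy balance with sensible and latent terms:
warm ice to 0 °C: 83.7×2.09×(0 − (-6.1)) = 1067.1
  fusion: m_ice L_f = 83.7×334 = 27956
  meltwater 0→T: 83.7×4.18×T = 349.87 T
  water: 1609.3(T − 76.7)
1959.2 T = 123433 − 29023 = 94410
T ≈ 48.19 °C (positive, so assuming full melt was valid).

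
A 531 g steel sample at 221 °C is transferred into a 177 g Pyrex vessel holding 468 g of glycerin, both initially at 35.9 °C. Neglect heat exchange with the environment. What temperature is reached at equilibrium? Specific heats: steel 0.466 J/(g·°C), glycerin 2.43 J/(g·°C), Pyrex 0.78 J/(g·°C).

Setting the total heat transfer to zero:
531*0.466*(T − 221) + 468*2.43*(T − 35.9) + 177*0.78*(T − 35.9) = 0
1522.7 T = 100469
T ≈ 65.98 °C

T_f ≈ 66.0 °C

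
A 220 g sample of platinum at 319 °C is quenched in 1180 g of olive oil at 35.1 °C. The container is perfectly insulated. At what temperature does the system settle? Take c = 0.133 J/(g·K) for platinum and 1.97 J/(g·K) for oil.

T_f ≈ 38.6 °C

|Q_platinum| = |Q_oil|:
220×0.133×(319 − T) = 1180×1.97×(T − 35.1)
29.26(319 − T) = 2324.6(T − 35.1)
2353.9 T = 90927  ⇒  T ≈ 38.63 °C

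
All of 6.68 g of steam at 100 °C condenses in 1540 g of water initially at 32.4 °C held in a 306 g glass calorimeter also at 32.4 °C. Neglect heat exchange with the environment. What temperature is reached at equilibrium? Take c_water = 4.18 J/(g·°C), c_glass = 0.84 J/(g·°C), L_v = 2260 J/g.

Conservation of energy gives ΣQ = 0:
steam→water at 100 °C releases m L_v = 6.68×2260 = 15097; condensed water 100 °C→T: 27.92(T − 100); original water: 6437.2(T − 32.4); glass cup: 306×0.84×(T − 32.4) = 257.04(T − 32.4)
6722.2 T = 15097 + 2792.2 + 216893 = 234782
T ≈ 34.93 °C, under the boiling point, so the assumption holds.

T_f ≈ 34.9 °C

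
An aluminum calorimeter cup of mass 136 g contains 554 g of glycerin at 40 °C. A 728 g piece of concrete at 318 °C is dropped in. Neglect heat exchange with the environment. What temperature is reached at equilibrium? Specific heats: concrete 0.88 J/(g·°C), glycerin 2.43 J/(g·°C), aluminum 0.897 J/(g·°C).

Net heat exchanged in the isolated system is zero:
728*0.88*(T − 318) + 554*2.43*(T − 40) + 136*0.897*(T − 40) = 0
640.64(T − 318) + 1346.2(T − 40) + 121.99(T − 40) = 0
2108.9 T = 262452
T = 262452/2108.9 ≈ 124.45 °C

T_f ≈ 124.5 °C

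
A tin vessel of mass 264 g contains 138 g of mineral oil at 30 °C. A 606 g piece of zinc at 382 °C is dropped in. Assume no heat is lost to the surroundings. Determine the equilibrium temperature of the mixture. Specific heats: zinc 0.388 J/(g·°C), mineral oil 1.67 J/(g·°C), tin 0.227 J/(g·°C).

Setting the total heat transfer to zero:
606·0.388·(T − 382) + 138·1.67·(T − 30) + 264·0.227·(T − 30) = 0
(235.13 + 230.46 + 59.93) T = 235.13·382 + 230.46·30 + 59.93·30
T ≈ 187.49 °C

T_f ≈ 187.5 °C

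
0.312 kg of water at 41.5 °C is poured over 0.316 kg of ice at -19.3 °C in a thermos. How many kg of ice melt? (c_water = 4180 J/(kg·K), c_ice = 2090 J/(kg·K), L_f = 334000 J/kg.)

m_melted ≈ 0.124 kg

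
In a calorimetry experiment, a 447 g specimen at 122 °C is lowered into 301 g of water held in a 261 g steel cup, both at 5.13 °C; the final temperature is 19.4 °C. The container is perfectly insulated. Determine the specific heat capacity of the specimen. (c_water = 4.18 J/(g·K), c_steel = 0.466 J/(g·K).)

Conservation of energy gives ΣQ = 0:
447·c·(19.4 − 122) + 301·4.18·(19.4 − 5.13) + 261·0.466·(19.4 − 5.13) = 0
-45862 c = -19690
c = -19690/-45862 ≈ 0.4293 J/(g·K)

c ≈ 0.429 J/(g·K)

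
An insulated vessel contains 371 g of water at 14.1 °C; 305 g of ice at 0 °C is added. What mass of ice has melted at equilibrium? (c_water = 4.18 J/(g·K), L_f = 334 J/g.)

Water can give up m c ΔT = 371·4.18·14.1 = 21866 J before reaching 0 °C.
To melt every bit of ice: 305·334 = 101870 J.
21866 J < 101870 J, so only part of the ice melts and the system sits at 0 °C.
m_melted·334 = 21866  ⇒  m_melted ≈ 65.47 g.

m_melted ≈ 65.5 g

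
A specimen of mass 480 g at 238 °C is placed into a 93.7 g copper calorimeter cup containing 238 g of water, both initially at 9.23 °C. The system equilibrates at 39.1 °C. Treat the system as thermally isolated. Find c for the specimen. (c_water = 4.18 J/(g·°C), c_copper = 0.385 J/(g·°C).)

c ≈ 0.323 J/(g·°C)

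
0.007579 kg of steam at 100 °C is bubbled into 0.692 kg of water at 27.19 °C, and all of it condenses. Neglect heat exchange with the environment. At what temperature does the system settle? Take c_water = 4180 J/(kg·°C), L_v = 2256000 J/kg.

T_f ≈ 33.8 °C

Setting the total heat transfer to zero:
steam→water at 100 °C releases m L_v = 0.007579×2256000 = 17098; condensate cools 100→T: 0.007579×4180×(T − 100) = 31.68(T − 100); original water: 2892.6(T − 27.19)
2924.2 T = 17098 + 3168 + 78649 = 98915
T ≈ 33.83 °C — below 100 °C, confirming all the steam condensed.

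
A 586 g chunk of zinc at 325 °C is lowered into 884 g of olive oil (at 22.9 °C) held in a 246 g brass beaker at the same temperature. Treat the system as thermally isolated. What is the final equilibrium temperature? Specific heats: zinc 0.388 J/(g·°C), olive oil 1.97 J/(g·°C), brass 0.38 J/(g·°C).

T_f ≈ 56.2 °C

Conservation of energy gives ΣQ = 0:
586×0.388×(T − 325) + 884×1.97×(T − 22.9) + 246×0.38×(T − 22.9) = 0
227.37(T − 325) + 1741.5(T − 22.9) + 93.48(T − 22.9) = 0
(227.37 + 1741.5 + 93.48) T = 227.37×325 + 1741.5×22.9 + 93.48×22.9
T ≈ 56.21 °C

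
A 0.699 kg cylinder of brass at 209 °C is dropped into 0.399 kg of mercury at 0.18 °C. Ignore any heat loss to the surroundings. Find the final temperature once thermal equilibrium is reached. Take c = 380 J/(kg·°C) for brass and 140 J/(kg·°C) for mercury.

T_f ≈ 172.7 °C

|Q_brass| = |Q_mercury|:
0.699×380×(209 − T) = 0.399×140×(T − 0.18)
265.62(209 − T) = 55.86(T − 0.18)
321.48 T = 55525  ⇒  T ≈ 172.72 °C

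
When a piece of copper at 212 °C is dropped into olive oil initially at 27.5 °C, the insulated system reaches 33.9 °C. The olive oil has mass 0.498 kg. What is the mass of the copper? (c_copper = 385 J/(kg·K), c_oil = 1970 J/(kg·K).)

Energy conservation, ΣQ = 0:
m×385×(33.9 − 212) + 0.498×1970×(33.9 − 27.5) = 0
-68568 m = -6278.8
m = -6278.8/-68568 ≈ 0.09157 kg

m ≈ 0.0916 kg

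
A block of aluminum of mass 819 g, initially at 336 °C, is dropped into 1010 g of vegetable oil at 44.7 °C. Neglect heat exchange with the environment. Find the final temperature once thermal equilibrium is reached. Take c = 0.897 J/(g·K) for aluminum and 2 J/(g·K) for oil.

T_f ≈ 122.4 °C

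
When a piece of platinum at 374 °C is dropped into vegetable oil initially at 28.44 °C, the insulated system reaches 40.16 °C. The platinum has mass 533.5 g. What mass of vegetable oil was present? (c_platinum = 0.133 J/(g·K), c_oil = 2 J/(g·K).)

m ≈ 1010 g

Conservation of energy gives ΣQ = 0:
533.5·0.133·(40.16 − 374) + m·2·(40.16 − 28.44) = 0
23.44 m = 23688
m = 23688/23.44 ≈ 1011 g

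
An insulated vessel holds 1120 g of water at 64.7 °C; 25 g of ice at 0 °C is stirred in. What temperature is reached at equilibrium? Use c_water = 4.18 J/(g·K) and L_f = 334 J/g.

Taking heat into each body as positive, Σ m c ΔT = 0:
latent heat to melt: 25·334 = 8350; warm the meltwater: 104.5 T; water: 4681.6(T − 64.7)
4786.1 T = 302900 − 8350 = 294550
T ≈ 61.54 °C — above 0 °C, consistent with complete melting.

T_f ≈ 61.5 °C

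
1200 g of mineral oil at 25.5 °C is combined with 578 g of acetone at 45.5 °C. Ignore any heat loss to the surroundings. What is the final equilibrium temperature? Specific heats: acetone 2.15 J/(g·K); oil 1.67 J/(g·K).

T_f ≈ 33.2 °C

Heat lost by the acetone equals heat gained by the oil:
578·2.15·(45.5 − T) = 1200·1.67·(T − 25.5)
1242.7(45.5 − T) = 2004(T − 25.5)
3246.7 T = 107645  ⇒  T ≈ 33.16 °C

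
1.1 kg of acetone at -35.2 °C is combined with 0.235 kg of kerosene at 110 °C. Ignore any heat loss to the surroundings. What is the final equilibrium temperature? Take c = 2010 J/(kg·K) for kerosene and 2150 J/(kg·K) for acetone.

T_f is the heat-capacity-weighted average of the initial temperatures:
T_f = (472.35·110 + 2365·(-35.2)) / (472.35 + 2365)
    = -31290 / 2837.3 ≈ -11.03 °C

T_f ≈ -11.0 °C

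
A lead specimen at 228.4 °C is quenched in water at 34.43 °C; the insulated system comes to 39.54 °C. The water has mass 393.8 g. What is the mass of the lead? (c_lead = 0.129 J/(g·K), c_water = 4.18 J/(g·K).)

m ≈ 345 g

|Q_lead| = |Q_water|:
m×0.129×(228.4 − 39.54) = 393.8×4.18×(39.54 − 34.43)
24.36 m = 8411.5  ⇒  m ≈ 345.3 g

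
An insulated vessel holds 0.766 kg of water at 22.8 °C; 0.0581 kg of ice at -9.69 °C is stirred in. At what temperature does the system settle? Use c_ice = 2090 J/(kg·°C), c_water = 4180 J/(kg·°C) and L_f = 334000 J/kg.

Energy conservation, ΣQ = 0:
warm ice to 0 °C: 0.0581·2090·(0 − (-9.69)) = 1176.6
  latent heat to melt: 0.0581·334000 = 19405
  warm the meltwater: 242.86 T
  water cools: 0.766·4180·(T − 22.8) = 3201.9(T − 22.8)
3444.7 T = 73003 − 20582 = 52421
T ≈ 15.22 °C. Since T > 0 °C, the all-ice-melts assumption holds.

T_f ≈ 15.2 °C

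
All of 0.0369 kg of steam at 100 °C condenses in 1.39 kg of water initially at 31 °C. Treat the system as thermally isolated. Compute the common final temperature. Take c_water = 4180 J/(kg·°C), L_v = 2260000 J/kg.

T_f ≈ 46.8 °C

Energy balance with sensible and latent terms:
condense steam: −0.0369·2260000 = −83394
  condensed water 100 °C→T: 154.24(T − 100)
  original water: 5810.2(T − 31)
5964.4 T = 83394 + 15424 + 180116 = 278934
T ≈ 46.77 °C, under the boiling point, so the assumption holds.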